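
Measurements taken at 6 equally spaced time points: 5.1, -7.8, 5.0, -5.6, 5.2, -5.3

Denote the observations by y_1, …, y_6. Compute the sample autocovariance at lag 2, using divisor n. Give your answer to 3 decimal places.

Mean ȳ = (5.1 − 7.8 + 5.0 − 5.6 + 5.2 − 5.3)/6 = -0.5667
Σ_{t=1}^{4}(y_t−ȳ)(y_{t+2}−ȳ) = 123.8778
γ_2 = 123.8778 / 6 = 20.646

20.646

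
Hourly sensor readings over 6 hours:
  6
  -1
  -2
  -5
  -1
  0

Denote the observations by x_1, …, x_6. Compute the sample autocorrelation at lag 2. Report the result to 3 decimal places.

Mean x̄ = (6 − 1 − 2 − 5 − 1 + 0)/6 = -0.5000
Deviations from mean: 6.5000, -0.5000, -1.5000, -4.5000, -0.5000, 0.5000
Σ(x_t−x̄)(x_{t+2}−x̄) = (-9.7500) + (2.2500) + (0.7500) + (-2.2500) = -9.0000
Denominator Σ(x_t−x̄)² = 65.5000
r_2 = -9.0000 / 65.5000 = -0.137

-0.137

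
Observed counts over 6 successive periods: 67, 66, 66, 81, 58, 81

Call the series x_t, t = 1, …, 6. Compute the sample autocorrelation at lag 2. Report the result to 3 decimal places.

Mean x̄ = (67 + 66 + 66 + 81 + 58 + 81)/6 = 69.8333
Deviations from mean: -2.8333, -3.8333, -3.8333, 11.1667, -11.8333, 11.1667
Σ(x_t−x̄)(x_{t+2}−x̄) = (10.8611) + (-42.8056) + (45.3611) + (124.6944) = 138.1111
Denominator Σ(x_t−x̄)² = 426.8333
r_2 = 138.1111 / 426.8333 = 0.324

0.324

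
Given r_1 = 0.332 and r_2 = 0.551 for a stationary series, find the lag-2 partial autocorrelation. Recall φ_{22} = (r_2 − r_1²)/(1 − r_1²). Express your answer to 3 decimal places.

φ_{22} = (r_2 − r_1²) / (1 − r_1²)
r_1² = (0.332)² = 0.110224
Numerator = 0.551 − 0.1102 = 0.4408; denominator = 1 − 0.1102 = 0.8898
φ_{22} = 0.4408 / 0.8898 = 0.495

0.495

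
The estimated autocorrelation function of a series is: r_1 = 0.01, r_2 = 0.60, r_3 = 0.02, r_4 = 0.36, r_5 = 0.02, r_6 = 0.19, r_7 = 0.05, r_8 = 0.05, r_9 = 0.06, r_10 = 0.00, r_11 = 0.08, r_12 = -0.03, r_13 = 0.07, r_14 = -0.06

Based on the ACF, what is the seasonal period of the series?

2

The largest autocorrelation is r_2 = 0.60, with weaker echoes at lags 4 (0.36) and 6 (0.19); the remaining lags stay at or below 0.08.
The dominant spike at lag 2 indicates a seasonal period of 2.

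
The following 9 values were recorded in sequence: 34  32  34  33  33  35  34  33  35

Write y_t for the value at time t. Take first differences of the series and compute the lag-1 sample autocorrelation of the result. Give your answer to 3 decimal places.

First differences Δy: -2, 2, -1, 0, 2, -1, -1, 2
Mean of differences = 0.1250
Numerator Σ(Δy_t−Δȳ)(Δy_{t+1}−Δȳ) = -9.1406
Denominator Σ(Δy_t−Δȳ)² = 18.8750
r_1(Δy) = -9.1406 / 18.8750 = -0.484

-0.484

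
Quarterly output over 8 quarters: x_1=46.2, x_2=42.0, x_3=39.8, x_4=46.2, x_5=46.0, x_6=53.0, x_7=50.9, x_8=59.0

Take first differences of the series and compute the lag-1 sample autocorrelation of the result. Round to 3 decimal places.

First differences Δx: -4.2, -2.2, 6.4, -0.2, 7.0, -2.1, 8.1
Mean of differences = 1.8286
Numerator Σ(Δx_t−Δx̄)(Δx_{t+1}−Δx̄) = -58.8480
Denominator Σ(Δx_t−Δx̄)² = 159.0943
r_1(Δx) = -58.8480 / 159.0943 = -0.370

-0.370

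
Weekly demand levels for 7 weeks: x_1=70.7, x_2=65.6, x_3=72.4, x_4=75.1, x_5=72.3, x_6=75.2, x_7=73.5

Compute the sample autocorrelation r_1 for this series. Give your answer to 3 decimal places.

0.210

Mean x̄ = (70.7 + 65.6 + 72.4 + 75.1 + 72.3 + 75.2 + 73.5)/7 = 72.1143
Deviations from mean: -1.4143, -6.5143, 0.2857, 2.9857, 0.1857, 3.0857, 1.3857
Numerator Σ_{t=1}^{6}(x_t−x̄)(x_{t+1}−x̄) = 13.6084
Denominator Σ(x_t−x̄)² = 64.9086
r_1 = 13.6084 / 64.9086 = 0.210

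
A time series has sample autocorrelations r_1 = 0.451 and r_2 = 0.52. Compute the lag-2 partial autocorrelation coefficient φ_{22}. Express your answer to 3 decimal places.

φ_{22} = (r_2 − r_1²) / (1 − r_1²)
r_1² = (0.451)² = 0.203401
Numerator = 0.52 − 0.2034 = 0.3166; denominator = 1 − 0.2034 = 0.7966
φ_{22} = 0.3166 / 0.7966 = 0.397

0.397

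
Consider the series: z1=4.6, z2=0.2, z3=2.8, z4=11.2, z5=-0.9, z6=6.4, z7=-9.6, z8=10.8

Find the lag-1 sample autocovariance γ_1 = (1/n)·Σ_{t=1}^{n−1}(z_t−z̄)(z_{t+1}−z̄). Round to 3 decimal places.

-23.809

Mean z̄ = (4.6 + 0.2 + 2.8 + 11.2 − 0.9 + 6.4 − 9.6 + 10.8)/8 = 3.1875
Deviations: 1.4125, -2.9875, -0.3875, 8.0125, -4.0875, 3.2125, -12.7875, 7.6125
Σ_{t=1}^{7}(z_t−z̄)(z_{t+1}−z̄) = -190.4739
γ_1 = -190.4739 / 8 = -23.809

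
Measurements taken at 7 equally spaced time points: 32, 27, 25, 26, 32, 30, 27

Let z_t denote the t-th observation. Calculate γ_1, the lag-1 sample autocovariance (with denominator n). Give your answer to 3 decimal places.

Mean z̄ = (32 + 27 + 25 + 26 + 32 + 30 + 27)/7 = 28.4286
Deviations: 3.5714, -1.4286, -3.4286, -2.4286, 3.5714, 1.5714, -1.4286
Σ_{t=1}^{6}(z_t−z̄)(z_{t+1}−z̄) = 2.8163
γ_1 = 2.8163 / 7 = 0.402

0.402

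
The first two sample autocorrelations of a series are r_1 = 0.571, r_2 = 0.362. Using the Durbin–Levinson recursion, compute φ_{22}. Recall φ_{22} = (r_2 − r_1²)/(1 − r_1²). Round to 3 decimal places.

0.053

φ_{22} = (r_2 − r_1²) / (1 − r_1²)
r_1² = (0.571)² = 0.326041
Numerator = 0.362 − 0.3260 = 0.0360; denominator = 1 − 0.3260 = 0.6740
φ_{22} = 0.0360 / 0.6740 = 0.053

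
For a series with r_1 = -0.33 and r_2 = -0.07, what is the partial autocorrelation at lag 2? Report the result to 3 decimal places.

φ_{22} = (r_2 − r_1²) / (1 − r_1²)
r_1² = (-0.33)² = 0.1089
Numerator = -0.07 − 0.1089 = -0.1789; denominator = 1 − 0.1089 = 0.8911
φ_{22} = -0.1789 / 0.8911 = -0.201

-0.201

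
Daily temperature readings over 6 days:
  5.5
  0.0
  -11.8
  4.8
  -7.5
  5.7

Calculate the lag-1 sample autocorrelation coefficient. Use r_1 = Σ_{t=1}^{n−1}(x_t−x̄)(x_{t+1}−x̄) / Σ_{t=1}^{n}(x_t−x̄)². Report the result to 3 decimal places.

Mean x̄ = (5.5 + 0.0 − 11.8 + 4.8 − 7.5 + 5.7)/6 = -0.5500
Deviations from mean: 6.0500, 0.5500, -11.2500, 5.3500, -6.9500, 6.2500
Σ(x_t−x̄)(x_{t+1}−x̄) = (3.3275) + (-6.1875) + (-60.1875) + (-37.1825) + (-43.4375) = -143.6675
Denominator Σ(x_t−x̄)² = 279.4550
r_1 = -143.6675 / 279.4550 = -0.514

-0.514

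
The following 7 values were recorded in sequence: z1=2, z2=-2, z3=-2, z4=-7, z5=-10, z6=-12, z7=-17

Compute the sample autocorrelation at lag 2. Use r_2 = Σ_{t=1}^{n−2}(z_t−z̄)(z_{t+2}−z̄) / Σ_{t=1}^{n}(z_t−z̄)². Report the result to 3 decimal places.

Mean z̄ = (2 − 2 − 2 − 7 − 10 − 12 − 17)/7 = -6.8571
Deviations from mean: 8.8571, 4.8571, 4.8571, -0.1429, -3.1429, -5.1429, -10.1429
Σ(z_t−z̄)(z_{t+2}−z̄) = (43.0204) + (-0.6939) + (-15.2653) + (0.7347) + (31.8776) = 59.6735
Denominator Σ(z_t−z̄)² = 264.8571
r_2 = 59.6735 / 264.8571 = 0.225

0.225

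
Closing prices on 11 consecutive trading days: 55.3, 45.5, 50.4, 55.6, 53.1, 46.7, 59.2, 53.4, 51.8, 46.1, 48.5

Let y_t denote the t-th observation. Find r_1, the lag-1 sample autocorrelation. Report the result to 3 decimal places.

-0.149

Mean ȳ = (55.3 + 45.5 + 50.4 + 55.6 + 53.1 + 46.7 + 59.2 + 53.4 + 51.8 + 46.1 + 48.5)/11 = 51.4182
Numerator Σ_{t=1}^{10}(y_t−ȳ)(y_{t+1}−ȳ) = -29.1558
Denominator Σ(y_t−ȳ)² = 195.1364
r_1 = -29.1558 / 195.1364 = -0.149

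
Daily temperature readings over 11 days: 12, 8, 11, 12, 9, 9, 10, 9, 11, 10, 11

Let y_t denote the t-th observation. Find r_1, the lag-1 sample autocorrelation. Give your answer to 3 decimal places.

-0.332

Mean ȳ = (12 + 8 + 11 + 12 + 9 + 9 + 10 + 9 + 11 + 10 + 11)/11 = 10.1818
Numerator Σ_{t=1}^{10}(y_t−ȳ)(y_{t+1}−ȳ) = -5.8512
Denominator Σ(y_t−ȳ)² = 17.6364
r_1 = -5.8512 / 17.6364 = -0.332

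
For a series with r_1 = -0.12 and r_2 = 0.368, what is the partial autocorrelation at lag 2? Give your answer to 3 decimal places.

φ_{22} = (r_2 − r_1²) / (1 − r_1²)
r_1² = (-0.12)² = 0.0144
Numerator = 0.368 − 0.0144 = 0.3536; denominator = 1 − 0.0144 = 0.9856
φ_{22} = 0.3536 / 0.9856 = 0.359

0.359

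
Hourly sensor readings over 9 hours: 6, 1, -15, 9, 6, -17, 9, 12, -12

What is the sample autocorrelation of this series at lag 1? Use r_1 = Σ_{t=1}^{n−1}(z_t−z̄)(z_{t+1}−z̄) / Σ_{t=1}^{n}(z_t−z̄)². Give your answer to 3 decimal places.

-0.367

Mean z̄ = (6 + 1 − 15 + 9 + 6 − 17 + 9 + 12 − 12)/9 = -0.1111
Numerator Σ_{t=1}^{8}(z_t−z̄)(z_{t+1}−z̄) = -380.4568
Denominator Σ(z_t−z̄)² = 1036.8889
r_1 = -380.4568 / 1036.8889 = -0.367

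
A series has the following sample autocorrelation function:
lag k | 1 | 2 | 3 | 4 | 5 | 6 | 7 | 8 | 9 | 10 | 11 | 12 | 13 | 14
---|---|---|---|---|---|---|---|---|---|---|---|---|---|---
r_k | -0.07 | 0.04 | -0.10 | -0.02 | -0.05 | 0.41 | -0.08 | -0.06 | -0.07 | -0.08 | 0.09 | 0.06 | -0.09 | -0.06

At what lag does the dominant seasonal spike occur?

The largest autocorrelation is r_6 = 0.41; the remaining lags stay at or below 0.09.
The dominant spike at lag 6 indicates a seasonal period of 6.

6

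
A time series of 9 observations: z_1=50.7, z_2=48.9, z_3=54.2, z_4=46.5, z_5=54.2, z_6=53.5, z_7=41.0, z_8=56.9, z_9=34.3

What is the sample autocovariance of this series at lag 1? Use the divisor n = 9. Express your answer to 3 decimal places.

Mean z̄ = (50.7 + 48.9 + 54.2 + 46.5 + 54.2 + 53.5 + 41.0 + 56.9 + 34.3)/9 = 48.9111
Σ_{t=1}^{8}(z_t−z̄)(z_{t+1}−z̄) = -217.5435
γ_1 = -217.5435 / 9 = -24.171

-24.171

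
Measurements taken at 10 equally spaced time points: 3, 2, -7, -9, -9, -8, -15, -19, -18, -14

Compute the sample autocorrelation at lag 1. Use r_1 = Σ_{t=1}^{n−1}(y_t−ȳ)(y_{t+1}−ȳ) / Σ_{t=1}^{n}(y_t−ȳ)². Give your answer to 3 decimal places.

Mean ȳ = (3 + 2 − 7 − 9 − 9 − 8 − 15 − 19 − 18 − 14)/10 = -9.4000
Numerator Σ_{t=1}^{9}(y_t−ȳ)(y_{t+1}−ȳ) = 338.4400
Denominator Σ(y_t−ȳ)² = 510.4000
r_1 = 338.4400 / 510.4000 = 0.663

0.663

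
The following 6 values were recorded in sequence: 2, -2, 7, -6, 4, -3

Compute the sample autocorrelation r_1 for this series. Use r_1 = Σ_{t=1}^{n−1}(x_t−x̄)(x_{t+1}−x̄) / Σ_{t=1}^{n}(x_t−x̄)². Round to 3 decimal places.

-0.828

Mean x̄ = (2 − 2 + 7 − 6 + 4 − 3)/6 = 0.3333
Deviations from mean: 1.6667, -2.3333, 6.6667, -6.3333, 3.6667, -3.3333
Σ(x_t−x̄)(x_{t+1}−x̄) = (-3.8889) + (-15.5556) + (-42.2222) + (-23.2222) + (-12.2222) = -97.1111
Denominator Σ(x_t−x̄)² = 117.3333
r_1 = -97.1111 / 117.3333 = -0.828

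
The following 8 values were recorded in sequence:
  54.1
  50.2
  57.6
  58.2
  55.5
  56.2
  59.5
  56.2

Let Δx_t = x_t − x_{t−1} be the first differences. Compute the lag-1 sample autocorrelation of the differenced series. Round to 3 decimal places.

-0.397

First differences Δx: -3.9, 7.4, 0.6, -2.7, 0.7, 3.3, -3.3
Mean of differences = 0.3000
Numerator Σ(Δx_t−Δx̄)(Δx_{t+1}−Δx̄) = -39.3900
Denominator Σ(Δx_t−Δx̄)² = 99.2600
r_1(Δx) = -39.3900 / 99.2600 = -0.397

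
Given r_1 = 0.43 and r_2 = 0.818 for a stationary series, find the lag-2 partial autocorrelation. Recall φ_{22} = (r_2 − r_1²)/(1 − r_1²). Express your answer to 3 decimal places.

0.777

φ_{22} = (r_2 − r_1²) / (1 − r_1²)
r_1² = (0.43)² = 0.1849
Numerator = 0.818 − 0.1849 = 0.6331; denominator = 1 − 0.1849 = 0.8151
φ_{22} = 0.6331 / 0.8151 = 0.777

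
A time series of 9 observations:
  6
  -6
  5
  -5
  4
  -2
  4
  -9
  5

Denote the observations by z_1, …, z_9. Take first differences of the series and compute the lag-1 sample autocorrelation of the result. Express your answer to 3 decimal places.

-0.773

First differences Δz: -12, 11, -10, 9, -6, 6, -13, 14
Mean of differences = -0.1250
Numerator Σ(Δz_t−Δz̄)(Δz_{t+1}−Δz̄) = -682.3906
Denominator Σ(Δz_t−Δz̄)² = 882.8750
r_1(Δz) = -682.3906 / 882.8750 = -0.773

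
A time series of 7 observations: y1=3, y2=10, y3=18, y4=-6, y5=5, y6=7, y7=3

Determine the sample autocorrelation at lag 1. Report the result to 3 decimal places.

-0.306

Mean ȳ = (3 + 10 + 18 − 6 + 5 + 7 + 3)/7 = 5.7143
Σ(y_t−ȳ)(y_{t+1}−ȳ) = (-11.6327) + (52.6531) + (-143.9184) + (8.3673) + (-0.9184) + (-3.4898) = -98.9388
Denominator Σ(y_t−ȳ)² = 323.4286
r_1 = -98.9388 / 323.4286 = -0.306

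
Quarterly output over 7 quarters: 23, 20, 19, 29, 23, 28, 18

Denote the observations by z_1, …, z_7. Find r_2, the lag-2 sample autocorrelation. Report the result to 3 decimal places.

0.110

Mean z̄ = (23 + 20 + 19 + 29 + 23 + 28 + 18)/7 = 22.8571
Deviations from mean: 0.1429, -2.8571, -3.8571, 6.1429, 0.1429, 5.1429, -4.8571
Σ(z_t−z̄)(z_{t+2}−z̄) = (-0.5510) + (-17.5510) + (-0.5510) + (31.5918) + (-0.6939) = 12.2449
Denominator Σ(z_t−z̄)² = 110.8571
r_2 = 12.2449 / 110.8571 = 0.110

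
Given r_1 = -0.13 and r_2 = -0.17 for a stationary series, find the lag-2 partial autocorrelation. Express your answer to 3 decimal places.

φ_{22} = (r_2 − r_1²) / (1 − r_1²)
r_1² = (-0.13)² = 0.0169
Numerator = -0.17 − 0.0169 = -0.1869; denominator = 1 − 0.0169 = 0.9831
φ_{22} = -0.1869 / 0.9831 = -0.190

-0.190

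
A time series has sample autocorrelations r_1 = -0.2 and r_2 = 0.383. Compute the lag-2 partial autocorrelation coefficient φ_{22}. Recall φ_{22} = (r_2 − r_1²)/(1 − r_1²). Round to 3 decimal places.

0.357

φ_{22} = (r_2 − r_1²) / (1 − r_1²)
r_1² = (-0.2)² = 0.04
Numerator = 0.383 − 0.0400 = 0.3430; denominator = 1 − 0.0400 = 0.9600
φ_{22} = 0.3430 / 0.9600 = 0.357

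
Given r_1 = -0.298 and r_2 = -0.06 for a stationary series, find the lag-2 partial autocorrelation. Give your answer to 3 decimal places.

φ_{22} = (r_2 − r_1²) / (1 − r_1²)
r_1² = (-0.298)² = 0.088804
Numerator = -0.06 − 0.0888 = -0.1488; denominator = 1 − 0.0888 = 0.9112
φ_{22} = -0.1488 / 0.9112 = -0.163

-0.163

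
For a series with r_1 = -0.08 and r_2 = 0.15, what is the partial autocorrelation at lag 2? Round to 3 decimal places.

φ_{22} = (r_2 − r_1²) / (1 − r_1²)
r_1² = (-0.08)² = 0.0064
Numerator = 0.15 − 0.0064 = 0.1436; denominator = 1 − 0.0064 = 0.9936
φ_{22} = 0.1436 / 0.9936 = 0.145

0.145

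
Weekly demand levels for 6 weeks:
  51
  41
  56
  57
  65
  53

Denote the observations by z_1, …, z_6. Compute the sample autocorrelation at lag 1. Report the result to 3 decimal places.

Mean z̄ = (51 + 41 + 56 + 57 + 65 + 53)/6 = 53.8333
Numerator Σ_{t=1}^{5}(z_t−z̄)(z_{t+1}−z̄) = 41.4722
Denominator Σ(z_t−z̄)² = 312.8333
r_1 = 41.4722 / 312.8333 = 0.133

0.133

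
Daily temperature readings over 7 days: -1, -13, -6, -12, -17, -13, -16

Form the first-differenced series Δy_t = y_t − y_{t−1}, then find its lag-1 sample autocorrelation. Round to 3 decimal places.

-0.556

First differences Δy: -12, 7, -6, -5, 4, -3
Mean of differences = -2.5000
Numerator Σ(Δy_t−Δȳ)(Δy_{t+1}−Δȳ) = -134.2500
Denominator Σ(Δy_t−Δȳ)² = 241.5000
r_1(Δy) = -134.2500 / 241.5000 = -0.556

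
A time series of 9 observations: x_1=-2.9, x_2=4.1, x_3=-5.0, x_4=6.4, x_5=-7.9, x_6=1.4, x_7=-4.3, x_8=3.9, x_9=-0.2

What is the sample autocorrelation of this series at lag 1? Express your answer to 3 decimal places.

-0.805

Mean x̄ = (-2.9 + 4.1 − 5.0 + 6.4 − 7.9 + 1.4 − 4.3 + 3.9 − 0.2)/9 = -0.5000
Numerator Σ_{t=1}^{8}(x_t−x̄)(x_{t+1}−x̄) = -150.5300
Denominator Σ(x_t−x̄)² = 187.0400
r_1 = -150.5300 / 187.0400 = -0.805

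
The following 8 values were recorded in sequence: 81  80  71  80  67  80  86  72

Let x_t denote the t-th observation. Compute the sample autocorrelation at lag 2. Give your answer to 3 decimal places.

-0.175

Mean x̄ = (81 + 80 + 71 + 80 + 67 + 80 + 86 + 72)/8 = 77.1250
Σ(x_t−x̄)(x_{t+2}−x̄) = (-23.7344) + (8.2656) + (62.0156) + (8.2656) + (-89.8594) + (-14.7344) = -49.7813
Denominator Σ(x_t−x̄)² = 284.8750
r_2 = -49.7813 / 284.8750 = -0.175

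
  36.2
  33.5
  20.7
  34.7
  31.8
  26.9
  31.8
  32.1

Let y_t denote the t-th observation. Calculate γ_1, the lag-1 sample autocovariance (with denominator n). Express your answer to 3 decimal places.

Mean ȳ = (36.2 + 33.5 + 20.7 + 34.7 + 31.8 + 26.9 + 31.8 + 32.1)/8 = 30.9625
Deviations: 5.2375, 2.5375, -10.2625, 3.7375, 0.8375, -4.0625, 0.8375, 1.1375
Σ_{t=1}^{7}(y_t−ȳ)(y_{t+1}−ȳ) = -53.8289
γ_1 = -53.8289 / 8 = -6.729

-6.729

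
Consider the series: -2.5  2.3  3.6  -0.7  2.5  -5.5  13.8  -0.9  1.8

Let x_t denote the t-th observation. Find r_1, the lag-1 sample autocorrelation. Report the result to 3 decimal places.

Mean x̄ = (-2.5 + 2.3 + 3.6 − 0.7 + 2.5 − 5.5 + 13.8 − 0.9 + 1.8)/9 = 1.6000
Numerator Σ_{t=1}^{8}(x_t−x̄)(x_{t+1}−x̄) = -132.1500
Denominator Σ(x_t−x̄)² = 232.9400
r_1 = -132.1500 / 232.9400 = -0.567

-0.567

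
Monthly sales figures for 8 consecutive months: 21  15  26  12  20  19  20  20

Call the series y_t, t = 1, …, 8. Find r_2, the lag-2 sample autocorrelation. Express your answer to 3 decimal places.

0.412

Mean ȳ = (21 + 15 + 26 + 12 + 20 + 19 + 20 + 20)/8 = 19.1250
Deviations from mean: 1.8750, -4.1250, 6.8750, -7.1250, 0.8750, -0.1250, 0.8750, 0.8750
Numerator Σ_{t=1}^{6}(y_t−ȳ)(y_{t+2}−ȳ) = 49.8438
Denominator Σ(y_t−ȳ)² = 120.8750
r_2 = 49.8438 / 120.8750 = 0.412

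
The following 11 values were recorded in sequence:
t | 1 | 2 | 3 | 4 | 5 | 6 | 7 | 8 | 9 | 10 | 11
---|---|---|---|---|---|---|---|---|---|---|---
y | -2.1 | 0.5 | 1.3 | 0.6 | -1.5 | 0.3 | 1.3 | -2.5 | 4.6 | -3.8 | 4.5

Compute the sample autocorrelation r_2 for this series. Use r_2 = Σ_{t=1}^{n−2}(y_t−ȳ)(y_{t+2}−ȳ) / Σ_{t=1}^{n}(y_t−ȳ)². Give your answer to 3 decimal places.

Mean ȳ = (-2.1 + 0.5 + 1.3 + 0.6 − 1.5 + 0.3 + 1.3 − 2.5 + 4.6 − 3.8 + 4.5)/11 = 0.2909
Numerator Σ_{t=1}^{9}(y_t−ȳ)(y_{t+2}−ȳ) = 27.9180
Denominator Σ(y_t−ȳ)² = 71.9091
r_2 = 27.9180 / 71.9091 = 0.388

0.388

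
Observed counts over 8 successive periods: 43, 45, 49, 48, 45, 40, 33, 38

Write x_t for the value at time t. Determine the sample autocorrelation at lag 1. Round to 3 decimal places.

0.627

Mean x̄ = (43 + 45 + 49 + 48 + 45 + 40 + 33 + 38)/8 = 42.6250
Deviations from mean: 0.3750, 2.3750, 6.3750, 5.3750, 2.3750, -2.6250, -9.6250, -4.6250
Σ(x_t−x̄)(x_{t+1}−x̄) = (0.8906) + (15.1406) + (34.2656) + (12.7656) + (-6.2344) + (25.2656) + (44.5156) = 126.6094
Denominator Σ(x_t−x̄)² = 201.8750
r_1 = 126.6094 / 201.8750 = 0.627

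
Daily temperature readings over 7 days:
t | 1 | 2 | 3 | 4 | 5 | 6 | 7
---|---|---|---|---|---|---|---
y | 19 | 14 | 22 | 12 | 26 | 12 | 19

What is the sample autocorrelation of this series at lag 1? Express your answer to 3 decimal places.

Mean ȳ = (19 + 14 + 22 + 12 + 26 + 12 + 19)/7 = 17.7143
Σ(y_t−ȳ)(y_{t+1}−ȳ) = (-4.7755) + (-15.9184) + (-24.4898) + (-47.3469) + (-47.3469) + (-7.3469) = -147.2245
Denominator Σ(y_t−ȳ)² = 169.4286
r_1 = -147.2245 / 169.4286 = -0.869

-0.869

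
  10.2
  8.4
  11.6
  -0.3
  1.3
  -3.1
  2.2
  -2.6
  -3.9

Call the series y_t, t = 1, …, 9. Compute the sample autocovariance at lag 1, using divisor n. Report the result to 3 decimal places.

13.283

Mean ȳ = (10.2 + 8.4 + 11.6 − 0.3 + 1.3 − 3.1 + 2.2 − 2.6 − 3.9)/9 = 2.6444
Σ_{t=1}^{8}(y_t−ȳ)(y_{t+1}−ȳ) = 119.5491
γ_1 = 119.5491 / 9 = 13.283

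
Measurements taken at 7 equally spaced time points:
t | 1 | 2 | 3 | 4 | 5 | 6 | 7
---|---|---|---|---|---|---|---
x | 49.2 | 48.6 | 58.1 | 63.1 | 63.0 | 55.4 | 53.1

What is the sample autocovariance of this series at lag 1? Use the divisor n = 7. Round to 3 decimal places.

14.092

Mean x̄ = (49.2 + 48.6 + 58.1 + 63.1 + 63.0 + 55.4 + 53.1)/7 = 55.7857
Σ_{t=1}^{6}(x_t−x̄)(x_{t+1}−x̄) = 98.6412
γ_1 = 98.6412 / 7 = 14.092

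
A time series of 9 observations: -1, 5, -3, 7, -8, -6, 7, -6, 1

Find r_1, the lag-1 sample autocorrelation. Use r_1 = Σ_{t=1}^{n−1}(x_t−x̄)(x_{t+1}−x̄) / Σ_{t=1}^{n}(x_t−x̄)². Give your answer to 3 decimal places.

Mean x̄ = (-1 + 5 − 3 + 7 − 8 − 6 + 7 − 6 + 1)/9 = -0.4444
Numerator Σ_{t=1}^{8}(x_t−x̄)(x_{t+1}−x̄) = -140.9753
Denominator Σ(x_t−x̄)² = 268.2222
r_1 = -140.9753 / 268.2222 = -0.526

-0.526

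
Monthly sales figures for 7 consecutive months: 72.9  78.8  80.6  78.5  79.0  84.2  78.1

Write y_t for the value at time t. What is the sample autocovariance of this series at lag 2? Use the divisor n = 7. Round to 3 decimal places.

Mean ȳ = (72.9 + 78.8 + 80.6 + 78.5 + 79.0 + 84.2 + 78.1)/7 = 78.8714
Deviations: -5.9714, -0.0714, 1.7286, -0.3714, 0.1286, 5.3286, -0.7714
Σ_{t=1}^{5}(y_t−ȳ)(y_{t+2}−ȳ) = -12.1516
γ_2 = -12.1516 / 7 = -1.736

-1.736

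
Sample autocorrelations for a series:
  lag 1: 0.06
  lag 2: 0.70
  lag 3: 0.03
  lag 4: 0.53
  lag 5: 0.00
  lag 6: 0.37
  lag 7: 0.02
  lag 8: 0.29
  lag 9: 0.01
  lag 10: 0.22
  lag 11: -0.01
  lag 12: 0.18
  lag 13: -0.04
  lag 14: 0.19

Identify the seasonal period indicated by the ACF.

2

The largest autocorrelation is r_2 = 0.70, with weaker echoes at lags 4 (0.53), 6 (0.37), 8 (0.29), 10 (0.22), 12 (0.18) and 14 (0.19); the remaining lags stay at or below 0.06.
The dominant spike at lag 2 indicates a seasonal period of 2.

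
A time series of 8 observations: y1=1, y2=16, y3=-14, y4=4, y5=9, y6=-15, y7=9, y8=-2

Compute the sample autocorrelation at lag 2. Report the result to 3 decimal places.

-0.013

Mean ȳ = (1 + 16 − 14 + 4 + 9 − 15 + 9 − 2)/8 = 1.0000
Deviations from mean: 0.0000, 15.0000, -15.0000, 3.0000, 8.0000, -16.0000, 8.0000, -3.0000
Σ(y_t−ȳ)(y_{t+2}−ȳ) = (0.0000) + (45.0000) + (-120.0000) + (-48.0000) + (64.0000) + (48.0000) = -11.0000
Denominator Σ(y_t−ȳ)² = 852.0000
r_2 = -11.0000 / 852.0000 = -0.013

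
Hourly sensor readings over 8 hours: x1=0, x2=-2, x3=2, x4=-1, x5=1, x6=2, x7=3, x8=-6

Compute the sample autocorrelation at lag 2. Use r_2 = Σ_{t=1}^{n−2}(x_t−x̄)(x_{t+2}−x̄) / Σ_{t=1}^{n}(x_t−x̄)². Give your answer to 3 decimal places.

-0.111

Mean x̄ = (0 − 2 + 2 − 1 + 1 + 2 + 3 − 6)/8 = -0.1250
Σ(x_t−x̄)(x_{t+2}−x̄) = (0.2656) + (1.6406) + (2.3906) + (-1.8594) + (3.5156) + (-12.4844) = -6.5313
Denominator Σ(x_t−x̄)² = 58.8750
r_2 = -6.5313 / 58.8750 = -0.111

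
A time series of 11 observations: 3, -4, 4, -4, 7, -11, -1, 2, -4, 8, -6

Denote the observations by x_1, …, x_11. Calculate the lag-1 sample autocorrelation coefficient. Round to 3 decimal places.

Mean x̄ = (3 − 4 + 4 − 4 + 7 − 11 − 1 + 2 − 4 + 8 − 6)/11 = -0.5455
Numerator Σ_{t=1}^{10}(x_t−x̄)(x_{t+1}−x̄) = -229.9339
Denominator Σ(x_t−x̄)² = 344.7273
r_1 = -229.9339 / 344.7273 = -0.667

-0.667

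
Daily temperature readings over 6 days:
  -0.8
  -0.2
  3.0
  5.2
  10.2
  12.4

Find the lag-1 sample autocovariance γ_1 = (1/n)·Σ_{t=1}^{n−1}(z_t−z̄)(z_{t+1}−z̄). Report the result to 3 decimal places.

Mean z̄ = (-0.8 − 0.2 + 3.0 + 5.2 + 10.2 + 12.4)/6 = 4.9667
Σ_{t=1}^{5}(z_t−z̄)(z_{t+1}−z̄) = 79.6189
γ_1 = 79.6189 / 6 = 13.270

13.270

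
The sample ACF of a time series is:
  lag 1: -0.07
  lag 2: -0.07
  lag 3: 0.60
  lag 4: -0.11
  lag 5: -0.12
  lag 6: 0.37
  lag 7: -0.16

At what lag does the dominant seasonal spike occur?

The largest autocorrelation is r_3 = 0.60, with a weaker echo at lag 6 (0.37); the remaining lags stay at or below -0.07.
The dominant spike at lag 3 indicates a seasonal period of 3.

3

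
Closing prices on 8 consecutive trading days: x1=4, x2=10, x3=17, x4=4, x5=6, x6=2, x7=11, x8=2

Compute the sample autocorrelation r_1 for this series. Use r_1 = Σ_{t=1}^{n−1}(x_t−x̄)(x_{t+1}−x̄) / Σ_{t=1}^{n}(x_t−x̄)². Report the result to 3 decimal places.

Mean x̄ = (4 + 10 + 17 + 4 + 6 + 2 + 11 + 2)/8 = 7.0000
Deviations from mean: -3.0000, 3.0000, 10.0000, -3.0000, -1.0000, -5.0000, 4.0000, -5.0000
Numerator Σ_{t=1}^{7}(x_t−x̄)(x_{t+1}−x̄) = -41.0000
Denominator Σ(x_t−x̄)² = 194.0000
r_1 = -41.0000 / 194.0000 = -0.211

-0.211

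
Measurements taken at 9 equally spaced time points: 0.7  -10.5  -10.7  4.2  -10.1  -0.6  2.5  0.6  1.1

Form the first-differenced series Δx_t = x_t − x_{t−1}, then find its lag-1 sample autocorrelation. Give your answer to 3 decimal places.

First differences Δx: -11.2, -0.2, 14.9, -14.3, 9.5, 3.1, -1.9, 0.5
Mean of differences = 0.0500
Numerator Σ(Δx_t−Δx̄)(Δx_{t+1}−Δx̄) = -327.6075
Denominator Σ(Δx_t−Δx̄)² = 655.6800
r_1(Δx) = -327.6075 / 655.6800 = -0.500

-0.500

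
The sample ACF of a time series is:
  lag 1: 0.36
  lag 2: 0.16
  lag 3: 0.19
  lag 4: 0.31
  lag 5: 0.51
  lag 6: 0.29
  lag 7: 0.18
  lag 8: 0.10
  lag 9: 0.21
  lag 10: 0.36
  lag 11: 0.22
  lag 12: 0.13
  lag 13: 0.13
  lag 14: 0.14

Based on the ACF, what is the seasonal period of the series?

5

The largest autocorrelation is r_5 = 0.51; the remaining lags stay at or below 0.36. The elevated value at lag 1 (0.36), dropping to 0.16 at lag 2, reflects decaying short-term dependence rather than seasonality.
The dominant spike at lag 5 indicates a seasonal period of 5.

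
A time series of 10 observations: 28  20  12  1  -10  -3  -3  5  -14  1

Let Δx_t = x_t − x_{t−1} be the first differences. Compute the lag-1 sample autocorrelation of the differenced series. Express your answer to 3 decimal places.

First differences Δx: -8, -8, -11, -11, 7, 0, 8, -19, 15
Mean of differences = -3.0000
Numerator Σ(Δx_t−Δx̄)(Δx_{t+1}−Δx̄) = -352.0000
Denominator Σ(Δx_t−Δx̄)² = 988.0000
r_1(Δx) = -352.0000 / 988.0000 = -0.356

-0.356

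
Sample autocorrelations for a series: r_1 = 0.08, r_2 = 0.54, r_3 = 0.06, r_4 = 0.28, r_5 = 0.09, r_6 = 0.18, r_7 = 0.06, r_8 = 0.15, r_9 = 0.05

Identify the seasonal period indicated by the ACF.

2

The largest autocorrelation is r_2 = 0.54, with weaker echoes at lags 4 (0.28), 6 (0.18) and 8 (0.15); the remaining lags stay at or below 0.09.
The dominant spike at lag 2 indicates a seasonal period of 2.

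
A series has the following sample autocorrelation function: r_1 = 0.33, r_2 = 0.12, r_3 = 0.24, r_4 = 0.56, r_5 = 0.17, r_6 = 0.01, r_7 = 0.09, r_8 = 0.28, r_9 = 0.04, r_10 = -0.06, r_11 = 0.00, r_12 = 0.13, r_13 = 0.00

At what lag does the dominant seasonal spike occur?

4

The largest autocorrelation is r_4 = 0.56; the remaining lags stay at or below 0.33. The elevated value at lag 1 (0.33), dropping to 0.12 at lag 2, reflects decaying short-term dependence rather than seasonality.
The dominant spike at lag 4 indicates a seasonal period of 4.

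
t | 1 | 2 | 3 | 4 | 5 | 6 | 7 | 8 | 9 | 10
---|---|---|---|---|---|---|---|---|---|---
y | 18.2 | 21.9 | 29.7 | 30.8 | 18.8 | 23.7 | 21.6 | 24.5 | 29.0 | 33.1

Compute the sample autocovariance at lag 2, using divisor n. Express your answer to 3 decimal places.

-8.246

Mean ȳ = (18.2 + 21.9 + 29.7 + 30.8 + 18.8 + 23.7 + 21.6 + 24.5 + 29.0 + 33.1)/10 = 25.1300
Σ_{t=1}^{8}(y_t−ȳ)(y_{t+2}−ȳ) = -82.4568
γ_2 = -82.4568 / 10 = -8.246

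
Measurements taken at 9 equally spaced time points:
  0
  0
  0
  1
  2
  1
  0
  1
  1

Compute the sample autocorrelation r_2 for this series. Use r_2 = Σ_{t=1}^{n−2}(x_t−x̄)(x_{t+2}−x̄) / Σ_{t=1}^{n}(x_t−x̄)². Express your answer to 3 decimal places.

Mean x̄ = (0 + 0 + 0 + 1 + 2 + 1 + 0 + 1 + 1)/9 = 0.6667
Σ(x_t−x̄)(x_{t+2}−x̄) = (0.4444) + (-0.2222) + (-0.8889) + (0.1111) + (-0.8889) + (0.1111) + (-0.2222) = -1.5556
Denominator Σ(x_t−x̄)² = 4.0000
r_2 = -1.5556 / 4.0000 = -0.389

-0.389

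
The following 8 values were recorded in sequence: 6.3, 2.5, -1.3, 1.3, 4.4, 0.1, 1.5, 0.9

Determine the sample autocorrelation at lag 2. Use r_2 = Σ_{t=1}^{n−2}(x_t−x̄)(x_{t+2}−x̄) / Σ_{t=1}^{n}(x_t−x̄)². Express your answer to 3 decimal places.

-0.498

Mean x̄ = (6.3 + 2.5 − 1.3 + 1.3 + 4.4 + 0.1 + 1.5 + 0.9)/8 = 1.9625
Numerator Σ_{t=1}^{6}(x_t−x̄)(x_{t+2}−x̄) = -20.3741
Denominator Σ(x_t−x̄)² = 40.9388
r_2 = -20.3741 / 40.9388 = -0.498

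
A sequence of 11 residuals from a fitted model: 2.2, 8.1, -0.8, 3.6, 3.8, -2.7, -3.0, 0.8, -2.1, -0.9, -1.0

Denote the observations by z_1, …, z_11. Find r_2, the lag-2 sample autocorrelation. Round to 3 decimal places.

0.069

Mean z̄ = (2.2 + 8.1 − 0.8 + 3.6 + 3.8 − 2.7 − 3.0 + 0.8 − 2.1 − 0.9 − 1.0)/11 = 0.7273
Numerator Σ_{t=1}^{9}(z_t−z̄)(z_{t+2}−z̄) = 7.9931
Denominator Σ(z_t−z̄)² = 115.8218
r_2 = 7.9931 / 115.8218 = 0.069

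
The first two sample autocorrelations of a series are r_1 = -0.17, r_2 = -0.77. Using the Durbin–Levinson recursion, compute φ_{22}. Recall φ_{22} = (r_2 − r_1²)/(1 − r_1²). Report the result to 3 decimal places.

-0.823

φ_{22} = (r_2 − r_1²) / (1 − r_1²)
r_1² = (-0.17)² = 0.0289
Numerator = -0.77 − 0.0289 = -0.7989; denominator = 1 − 0.0289 = 0.9711
φ_{22} = -0.7989 / 0.9711 = -0.823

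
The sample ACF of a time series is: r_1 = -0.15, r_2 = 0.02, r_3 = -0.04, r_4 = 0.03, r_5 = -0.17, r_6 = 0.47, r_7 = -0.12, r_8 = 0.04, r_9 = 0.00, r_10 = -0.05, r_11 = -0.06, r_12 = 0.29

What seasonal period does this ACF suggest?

The largest autocorrelation is r_6 = 0.47, with a weaker echo at lag 12 (0.29); the remaining lags stay at or below 0.04.
The dominant spike at lag 6 indicates a seasonal period of 6.

6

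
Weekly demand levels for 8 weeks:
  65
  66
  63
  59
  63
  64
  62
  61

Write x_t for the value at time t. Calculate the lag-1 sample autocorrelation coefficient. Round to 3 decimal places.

Mean x̄ = (65 + 66 + 63 + 59 + 63 + 64 + 62 + 61)/8 = 62.8750
Deviations from mean: 2.1250, 3.1250, 0.1250, -3.8750, 0.1250, 1.1250, -0.8750, -1.8750
Σ(x_t−x̄)(x_{t+1}−x̄) = (6.6406) + (0.3906) + (-0.4844) + (-0.4844) + (0.1406) + (-0.9844) + (1.6406) = 6.8594
Denominator Σ(x_t−x̄)² = 34.8750
r_1 = 6.8594 / 34.8750 = 0.197

0.197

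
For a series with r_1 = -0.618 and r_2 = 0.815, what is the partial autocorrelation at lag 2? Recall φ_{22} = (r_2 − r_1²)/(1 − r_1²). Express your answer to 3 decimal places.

0.701

φ_{22} = (r_2 − r_1²) / (1 − r_1²)
r_1² = (-0.618)² = 0.381924
Numerator = 0.815 − 0.3819 = 0.4331; denominator = 1 − 0.3819 = 0.6181
φ_{22} = 0.4331 / 0.6181 = 0.701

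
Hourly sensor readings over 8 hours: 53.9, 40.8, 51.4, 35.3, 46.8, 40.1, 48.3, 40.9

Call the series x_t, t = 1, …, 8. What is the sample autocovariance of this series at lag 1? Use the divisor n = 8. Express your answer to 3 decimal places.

-23.087

Mean x̄ = (53.9 + 40.8 + 51.4 + 35.3 + 46.8 + 40.1 + 48.3 + 40.9)/8 = 44.6875
Deviations: 9.2125, -3.8875, 6.7125, -9.3875, 2.1125, -4.5875, 3.6125, -3.7875
Σ_{t=1}^{7}(x_t−x̄)(x_{t+1}−x̄) = -184.6989
γ_1 = -184.6989 / 8 = -23.087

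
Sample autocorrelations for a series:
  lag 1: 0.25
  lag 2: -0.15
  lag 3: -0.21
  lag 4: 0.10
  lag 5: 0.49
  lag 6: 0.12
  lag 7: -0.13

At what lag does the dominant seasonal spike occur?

5

The largest autocorrelation is r_5 = 0.49; the remaining lags stay at or below 0.25.
The dominant spike at lag 5 indicates a seasonal period of 5.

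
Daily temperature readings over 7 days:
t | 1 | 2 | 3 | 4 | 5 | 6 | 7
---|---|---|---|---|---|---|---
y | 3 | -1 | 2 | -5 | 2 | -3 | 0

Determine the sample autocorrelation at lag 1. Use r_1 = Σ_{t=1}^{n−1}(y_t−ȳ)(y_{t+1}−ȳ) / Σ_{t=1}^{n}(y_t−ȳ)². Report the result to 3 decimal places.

Mean ȳ = (3 − 1 + 2 − 5 + 2 − 3 + 0)/7 = -0.2857
Σ(y_t−ȳ)(y_{t+1}−ȳ) = (-2.3469) + (-1.6327) + (-10.7755) + (-10.7755) + (-6.2041) + (-0.7755) = -32.5102
Denominator Σ(y_t−ȳ)² = 51.4286
r_1 = -32.5102 / 51.4286 = -0.632

-0.632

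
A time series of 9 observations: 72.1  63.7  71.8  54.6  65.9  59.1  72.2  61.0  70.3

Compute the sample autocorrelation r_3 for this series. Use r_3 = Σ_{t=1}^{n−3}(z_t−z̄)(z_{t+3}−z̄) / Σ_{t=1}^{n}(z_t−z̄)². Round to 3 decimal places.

-0.647

Mean z̄ = (72.1 + 63.7 + 71.8 + 54.6 + 65.9 + 59.1 + 72.2 + 61.0 + 70.3)/9 = 65.6333
Σ(z_t−z̄)(z_{t+3}−z̄) = (-71.3489) + (-0.5156) + (-40.2889) + (-72.4522) + (-1.2356) + (-30.4889) = -216.3300
Denominator Σ(z_t−z̄)² = 334.4400
r_3 = -216.3300 / 334.4400 = -0.647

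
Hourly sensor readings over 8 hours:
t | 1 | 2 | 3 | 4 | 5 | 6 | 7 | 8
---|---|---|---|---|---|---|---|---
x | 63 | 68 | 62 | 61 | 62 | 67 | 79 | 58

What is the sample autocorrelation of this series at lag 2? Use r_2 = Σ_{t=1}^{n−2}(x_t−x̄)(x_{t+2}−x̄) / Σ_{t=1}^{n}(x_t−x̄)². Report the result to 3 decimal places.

-0.206

Mean x̄ = (63 + 68 + 62 + 61 + 62 + 67 + 79 + 58)/8 = 65.0000
Σ(x_t−x̄)(x_{t+2}−x̄) = (6.0000) + (-12.0000) + (9.0000) + (-8.0000) + (-42.0000) + (-14.0000) = -61.0000
Denominator Σ(x_t−x̄)² = 296.0000
r_2 = -61.0000 / 296.0000 = -0.206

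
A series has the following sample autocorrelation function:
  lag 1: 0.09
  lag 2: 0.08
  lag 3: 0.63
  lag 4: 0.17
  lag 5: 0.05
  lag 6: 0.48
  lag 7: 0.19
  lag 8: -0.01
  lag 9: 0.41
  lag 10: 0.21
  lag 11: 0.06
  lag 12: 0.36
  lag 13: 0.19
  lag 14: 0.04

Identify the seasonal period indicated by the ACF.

3

The largest autocorrelation is r_3 = 0.63, with weaker echoes at lags 6 (0.48), 9 (0.41) and 12 (0.36); the remaining lags stay at or below 0.21.
The dominant spike at lag 3 indicates a seasonal period of 3.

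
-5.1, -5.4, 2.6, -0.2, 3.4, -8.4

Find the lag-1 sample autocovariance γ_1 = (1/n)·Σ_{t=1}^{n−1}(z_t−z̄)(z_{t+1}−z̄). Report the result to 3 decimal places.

-3.359

Mean z̄ = (-5.1 − 5.4 + 2.6 − 0.2 + 3.4 − 8.4)/6 = -2.1833
Deviations: -2.9167, -3.2167, 4.7833, 1.9833, 5.5833, -6.2167
Σ_{t=1}^{5}(z_t−z̄)(z_{t+1}−z̄) = -20.1536
γ_1 = -20.1536 / 6 = -3.359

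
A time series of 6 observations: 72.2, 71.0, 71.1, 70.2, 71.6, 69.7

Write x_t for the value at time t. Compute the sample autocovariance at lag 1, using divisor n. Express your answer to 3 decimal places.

Mean x̄ = (72.2 + 71.0 + 71.1 + 70.2 + 71.6 + 69.7)/6 = 70.9667
Σ_{t=1}^{5}(x_t−x̄)(x_{t+1}−x̄) = -1.3444
γ_1 = -1.3444 / 6 = -0.224

-0.224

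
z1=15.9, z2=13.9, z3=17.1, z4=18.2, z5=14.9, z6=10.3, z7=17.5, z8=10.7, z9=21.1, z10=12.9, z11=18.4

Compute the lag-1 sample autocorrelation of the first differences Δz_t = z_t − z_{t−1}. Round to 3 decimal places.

-0.782

First differences Δz: -2.0, 3.2, 1.1, -3.3, -4.6, 7.2, -6.8, 10.4, -8.2, 5.5
Mean of differences = 0.2500
Numerator Σ(Δz_t−Δz̄)(Δz_{t+1}−Δz̄) = -274.3225
Denominator Σ(Δz_t−Δz̄)² = 350.6050
r_1(Δz) = -274.3225 / 350.6050 = -0.782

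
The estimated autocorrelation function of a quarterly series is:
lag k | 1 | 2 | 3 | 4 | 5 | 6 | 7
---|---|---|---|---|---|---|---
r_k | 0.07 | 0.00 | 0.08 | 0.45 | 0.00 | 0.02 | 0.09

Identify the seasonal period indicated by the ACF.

4

The largest autocorrelation is r_4 = 0.45; the remaining lags stay at or below 0.09.
The dominant spike at lag 4 indicates a seasonal period of 4.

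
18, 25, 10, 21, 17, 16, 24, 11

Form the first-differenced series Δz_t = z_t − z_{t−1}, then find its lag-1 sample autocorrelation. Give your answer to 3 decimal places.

-0.665

First differences Δz: 7, -15, 11, -4, -1, 8, -13
Mean of differences = -1.0000
Numerator Σ(Δz_t−Δz̄)(Δz_{t+1}−Δz̄) = -424.0000
Denominator Σ(Δz_t−Δz̄)² = 638.0000
r_1(Δz) = -424.0000 / 638.0000 = -0.665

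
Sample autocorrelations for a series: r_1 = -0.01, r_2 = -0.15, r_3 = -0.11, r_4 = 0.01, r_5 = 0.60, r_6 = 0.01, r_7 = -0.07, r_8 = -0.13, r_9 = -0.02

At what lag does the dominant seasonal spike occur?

The largest autocorrelation is r_5 = 0.60; the remaining lags stay at or below 0.01.
The dominant spike at lag 5 indicates a seasonal period of 5.

5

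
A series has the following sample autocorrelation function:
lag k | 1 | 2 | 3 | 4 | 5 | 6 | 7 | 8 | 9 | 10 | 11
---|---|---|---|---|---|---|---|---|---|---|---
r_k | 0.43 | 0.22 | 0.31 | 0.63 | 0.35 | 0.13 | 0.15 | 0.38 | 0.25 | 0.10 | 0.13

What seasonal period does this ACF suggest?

The largest autocorrelation is r_4 = 0.63; the remaining lags stay at or below 0.43. The elevated value at lag 1 (0.43), dropping to 0.22 at lag 2, reflects decaying short-term dependence rather than seasonality.
The dominant spike at lag 4 indicates a seasonal period of 4.

4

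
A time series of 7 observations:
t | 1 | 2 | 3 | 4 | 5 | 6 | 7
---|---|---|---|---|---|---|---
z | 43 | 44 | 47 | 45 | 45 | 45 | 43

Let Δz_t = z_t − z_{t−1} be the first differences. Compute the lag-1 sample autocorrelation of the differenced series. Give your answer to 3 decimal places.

First differences Δz: 1, 3, -2, 0, 0, -2
Mean of differences = 0.0000
Numerator Σ(Δz_t−Δz̄)(Δz_{t+1}−Δz̄) = -3.0000
Denominator Σ(Δz_t−Δz̄)² = 18.0000
r_1(Δz) = -3.0000 / 18.0000 = -0.167

-0.167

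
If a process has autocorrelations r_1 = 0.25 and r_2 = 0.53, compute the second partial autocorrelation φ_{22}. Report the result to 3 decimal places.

0.499

φ_{22} = (r_2 − r_1²) / (1 − r_1²)
r_1² = (0.25)² = 0.0625
Numerator = 0.53 − 0.0625 = 0.4675; denominator = 1 − 0.0625 = 0.9375
φ_{22} = 0.4675 / 0.9375 = 0.499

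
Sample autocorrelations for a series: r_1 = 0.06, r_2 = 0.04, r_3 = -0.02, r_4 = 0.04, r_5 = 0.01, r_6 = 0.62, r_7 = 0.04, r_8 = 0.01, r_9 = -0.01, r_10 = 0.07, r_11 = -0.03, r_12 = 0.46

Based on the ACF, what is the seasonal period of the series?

6

The largest autocorrelation is r_6 = 0.62, with a weaker echo at lag 12 (0.46); the remaining lags stay at or below 0.07.
The dominant spike at lag 6 indicates a seasonal period of 6.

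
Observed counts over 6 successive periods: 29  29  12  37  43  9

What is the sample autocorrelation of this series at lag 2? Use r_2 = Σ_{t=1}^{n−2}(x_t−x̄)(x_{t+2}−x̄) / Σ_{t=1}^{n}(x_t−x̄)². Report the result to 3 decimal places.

-0.475

Mean x̄ = (29 + 29 + 12 + 37 + 43 + 9)/6 = 26.5000
Deviations from mean: 2.5000, 2.5000, -14.5000, 10.5000, 16.5000, -17.5000
Numerator Σ_{t=1}^{4}(x_t−x̄)(x_{t+2}−x̄) = -433.0000
Denominator Σ(x_t−x̄)² = 911.5000
r_2 = -433.0000 / 911.5000 = -0.475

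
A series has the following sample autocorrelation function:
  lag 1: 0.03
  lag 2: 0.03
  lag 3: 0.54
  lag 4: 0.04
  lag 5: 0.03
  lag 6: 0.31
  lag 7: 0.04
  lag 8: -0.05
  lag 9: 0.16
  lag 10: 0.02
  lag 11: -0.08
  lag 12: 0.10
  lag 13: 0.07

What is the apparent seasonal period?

3

The largest autocorrelation is r_3 = 0.54, with weaker echoes at lags 6 (0.31) and 9 (0.16); the remaining lags stay at or below 0.10.
The dominant spike at lag 3 indicates a seasonal period of 3.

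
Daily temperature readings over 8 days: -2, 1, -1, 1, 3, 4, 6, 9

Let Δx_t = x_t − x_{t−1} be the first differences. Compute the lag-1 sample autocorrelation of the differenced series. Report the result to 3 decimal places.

-0.357

First differences Δx: 3, -2, 2, 2, 1, 2, 3
Mean of differences = 1.5714
Numerator Σ(Δx_t−Δx̄)(Δx_{t+1}−Δx̄) = -6.3265
Denominator Σ(Δx_t−Δx̄)² = 17.7143
r_1(Δx) = -6.3265 / 17.7143 = -0.357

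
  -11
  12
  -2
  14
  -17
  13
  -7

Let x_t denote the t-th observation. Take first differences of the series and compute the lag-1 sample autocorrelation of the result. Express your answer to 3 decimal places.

First differences Δx: 23, -14, 16, -31, 30, -20
Mean of differences = 0.6667
Numerator Σ(Δx_t−Δx̄)(Δx_{t+1}−Δx̄) = -2573.1111
Denominator Σ(Δx_t−Δx̄)² = 3239.3333
r_1(Δx) = -2573.1111 / 3239.3333 = -0.794

-0.794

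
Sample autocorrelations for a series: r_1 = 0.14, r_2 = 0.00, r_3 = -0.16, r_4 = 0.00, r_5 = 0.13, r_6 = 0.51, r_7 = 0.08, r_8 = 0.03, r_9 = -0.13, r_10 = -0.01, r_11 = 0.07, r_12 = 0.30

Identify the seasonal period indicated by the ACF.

The largest autocorrelation is r_6 = 0.51, with a weaker echo at lag 12 (0.30); the remaining lags stay at or below 0.14.
The dominant spike at lag 6 indicates a seasonal period of 6.

6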